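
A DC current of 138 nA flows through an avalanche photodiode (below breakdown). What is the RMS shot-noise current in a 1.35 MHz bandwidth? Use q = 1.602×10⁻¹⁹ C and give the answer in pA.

I_n = √(2qI·B)
2qI·B = 2 × 1.602×10⁻¹⁹ × 1.38×10⁻⁷ × 1.35×10⁶ = 5.97×10⁻²⁰ A²
I_n = √(5.97×10⁻²⁰) = 2.44×10⁻¹⁰ A = 244 pA

244 pA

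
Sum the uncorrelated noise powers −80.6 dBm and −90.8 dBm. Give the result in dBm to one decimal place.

−80.2 dBm

Convert to linear, add, convert back:
P₁ = 8.71×10⁻¹² W, P₂ = 8.32×10⁻¹³ W
P_tot = 9.54×10⁻¹² W → 10 log₁₀(P_tot / 10⁻³) = −80.2 dBm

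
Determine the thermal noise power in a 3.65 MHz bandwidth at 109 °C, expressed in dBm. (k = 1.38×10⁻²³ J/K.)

−107.2 dBm

T = 109 °C + 273.15 = 382.15 K
P_n = kTB = 1.38×10⁻²³ × 382.15 × 3.65×10⁶ = 1.92×10⁻¹⁴ W
In dBm: 10 log₁₀(1.92×10⁻¹⁴ / 10⁻³) = −107.2 dBm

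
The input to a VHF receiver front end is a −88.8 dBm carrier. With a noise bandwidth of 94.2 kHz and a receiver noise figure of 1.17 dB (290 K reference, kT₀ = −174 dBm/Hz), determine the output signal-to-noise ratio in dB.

34.3 dB

Noise floor: N = −174 + 10 log₁₀(B) + NF
10 log₁₀(9.42×10⁴) = 49.74 dB
N = −174 + 49.74 + 1.17 = −123.09 dBm
SNR = P_sig − N = −88.8 − (−123.09) = 34.29 dB → 34.3 dB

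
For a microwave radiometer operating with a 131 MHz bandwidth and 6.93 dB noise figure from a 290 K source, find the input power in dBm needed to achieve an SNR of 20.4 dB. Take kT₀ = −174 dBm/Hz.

−65.5 dBm

Sensitivity = −174 + 10 log₁₀(B) + NF + SNR_min
= −174 + 81.17 + 6.93 + 20.4
= −65.50 dBm → −65.5 dBm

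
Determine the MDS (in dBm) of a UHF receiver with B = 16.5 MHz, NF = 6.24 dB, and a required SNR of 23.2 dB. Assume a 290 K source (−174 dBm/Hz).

−72.4 dBm

Sensitivity = −174 + 10 log₁₀(B) + NF + SNR_min
= −174 + 72.17 + 6.24 + 23.2
= −72.39 dBm → −72.4 dBm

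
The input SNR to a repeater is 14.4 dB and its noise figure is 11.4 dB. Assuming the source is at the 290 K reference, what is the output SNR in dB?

By definition F = SNR_in/SNR_out, so in dB: SNR_out = SNR_in − NF
SNR_out = 14.4 − 11.4 = 3.0 dB

3.0 dB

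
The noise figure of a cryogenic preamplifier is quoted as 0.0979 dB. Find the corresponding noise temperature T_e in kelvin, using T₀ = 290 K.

6.61 K

F = 10^(0.0979/10) = 1.0228
T_e = (F − 1)·T₀ = (1.0228 − 1) × 290 = 6.61 K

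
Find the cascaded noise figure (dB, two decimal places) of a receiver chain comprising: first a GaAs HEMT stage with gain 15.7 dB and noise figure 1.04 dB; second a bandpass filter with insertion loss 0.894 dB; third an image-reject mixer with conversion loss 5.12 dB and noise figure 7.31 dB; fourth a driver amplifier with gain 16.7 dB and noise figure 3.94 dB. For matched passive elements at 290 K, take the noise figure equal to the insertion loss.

Convert to linear (a loss of L dB is a gain of −L dB): F_i = 10^(NF_i/10), G_i = 10^(G_i,dB/10)
  Stage 1: F_1 = 10^(1.04/10) = 1.271, G_1 = 10^(15.7/10) = 37.15
  Stage 2: F_2 = 10^(0.894/10) = 1.229, G_2 = 10^(−0.894/10) = 0.8140
  Stage 3: F_3 = 10^(7.31/10) = 5.383, G_3 = 10^(−5.12/10) = 0.3076
  Stage 4: F_4 = 10^(3.94/10) = 2.477, G_4 = 10^(16.7/10) = 46.77
Friis cascade:
  F = 1.271 + (1.229 − 1)/37.15 + (5.383 − 1)/30.24 + (2.477 − 1)/9.303 = 1.580
NF = 10 log₁₀(1.580) = 1.99 dB

1.99 dB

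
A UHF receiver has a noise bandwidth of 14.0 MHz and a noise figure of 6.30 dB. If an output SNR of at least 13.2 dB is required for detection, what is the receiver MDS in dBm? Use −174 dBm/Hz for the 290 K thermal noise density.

Sensitivity = −174 + 10 log₁₀(B) + NF + SNR_min
= −174 + 71.46 + 6.30 + 13.2
= −83.04 dBm → −83.0 dBm

−83.0 dBm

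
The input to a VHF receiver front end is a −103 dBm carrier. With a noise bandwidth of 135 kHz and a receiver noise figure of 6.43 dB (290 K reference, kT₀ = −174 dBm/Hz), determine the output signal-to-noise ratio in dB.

Noise floor: N = −174 + 10 log₁₀(B) + NF
10 log₁₀(1.35×10⁵) = 51.3 dB
N = −174 + 51.3 + 6.43 = −116.27 dBm
SNR = P_sig − N = −103 − (−116.27) = 13.27 dB → 13.3 dB

13.3 dB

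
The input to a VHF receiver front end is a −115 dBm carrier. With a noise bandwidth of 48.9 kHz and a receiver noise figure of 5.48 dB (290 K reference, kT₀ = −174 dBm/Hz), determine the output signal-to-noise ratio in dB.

Noise floor: N = −174 + 10 log₁₀(B) + NF
10 log₁₀(4.89×10⁴) = 46.89 dB
N = −174 + 46.89 + 5.48 = −121.63 dBm
SNR = P_sig − N = −115 − (−121.63) = 6.63 dB → 6.6 dB

6.6 dB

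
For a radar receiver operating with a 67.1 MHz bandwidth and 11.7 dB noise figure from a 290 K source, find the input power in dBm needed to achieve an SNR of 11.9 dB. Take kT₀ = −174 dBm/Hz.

−72.1 dBm

Sensitivity = −174 + 10 log₁₀(B) + NF + SNR_min
= −174 + 78.27 + 11.7 + 11.9
= −72.13 dBm → −72.1 dBm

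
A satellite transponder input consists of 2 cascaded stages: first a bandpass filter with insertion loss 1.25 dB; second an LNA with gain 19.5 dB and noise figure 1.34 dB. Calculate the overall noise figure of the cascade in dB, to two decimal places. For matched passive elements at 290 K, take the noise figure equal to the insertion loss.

Convert to linear (a loss of L dB is a gain of −L dB): F_i = 10^(NF_i/10), G_i = 10^(G_i,dB/10)
  Stage 1: F_1 = 10^(1.25/10) = 1.334, G_1 = 10^(−1.25/10) = 0.7499
  Stage 2: F_2 = 10^(1.34/10) = 1.361, G_2 = 10^(19.5/10) = 89.13
Friis cascade:
  F = 1.334 + (1.361 − 1)/0.7499 = 1.816
NF = 10 log₁₀(1.816) = 2.59 dB

2.59 dB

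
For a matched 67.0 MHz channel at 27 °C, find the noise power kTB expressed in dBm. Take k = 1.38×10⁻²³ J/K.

T = 27 °C + 273.15 = 300.15 K
P_n = kTB = 1.38×10⁻²³ × 300.15 × 6.70×10⁷ = 2.78×10⁻¹³ W
In dBm: 10 log₁₀(2.78×10⁻¹³ / 10⁻³) = −95.6 dBm

−95.6 dBm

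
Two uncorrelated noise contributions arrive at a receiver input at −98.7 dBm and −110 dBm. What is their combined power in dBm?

−98.4 dBm

Convert to linear, add, convert back:
P₁ = 1.35×10⁻¹³ W, P₂ = 1.00×10⁻¹⁴ W
P_tot = 1.45×10⁻¹³ W → 10 log₁₀(P_tot / 10⁻³) = −98.4 dBm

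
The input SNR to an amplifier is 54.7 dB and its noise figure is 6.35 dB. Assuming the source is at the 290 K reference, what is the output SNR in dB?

48.35 dB

By definition F = SNR_in/SNR_out, so in dB: SNR_out = SNR_in − NF
SNR_out = 54.7 − 6.35 = 48.35 dB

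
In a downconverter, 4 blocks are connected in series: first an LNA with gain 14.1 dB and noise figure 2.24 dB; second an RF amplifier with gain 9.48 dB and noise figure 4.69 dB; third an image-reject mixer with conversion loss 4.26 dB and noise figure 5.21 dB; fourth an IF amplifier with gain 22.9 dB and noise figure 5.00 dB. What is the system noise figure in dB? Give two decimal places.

Convert to linear (a loss of L dB is a gain of −L dB): F_i = 10^(NF_i/10), G_i = 10^(G_i,dB/10)
  Stage 1: F_1 = 10^(2.24/10) = 1.675, G_1 = 10^(14.1/10) = 25.70
  Stage 2: F_2 = 10^(4.69/10) = 2.944, G_2 = 10^(9.48/10) = 8.872
  Stage 3: F_3 = 10^(5.21/10) = 3.319, G_3 = 10^(−4.26/10) = 0.3750
  Stage 4: F_4 = 10^(5.00/10) = 3.162, G_4 = 10^(22.9/10) = 195.0
Friis cascade:
  F = 1.675 + (2.944 − 1)/25.70 + (3.319 − 1)/228.0 + (3.162 − 1)/85.51 = 1.786
NF = 10 log₁₀(1.786) = 2.52 dB

2.52 dB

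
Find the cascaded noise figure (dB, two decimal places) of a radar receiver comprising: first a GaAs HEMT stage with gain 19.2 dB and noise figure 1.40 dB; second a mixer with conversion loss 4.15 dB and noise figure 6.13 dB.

1.52 dB

Convert to linear (a loss of L dB is a gain of −L dB): F_i = 10^(NF_i/10), G_i = 10^(G_i,dB/10)
  Stage 1: F_1 = 10^(1.40/10) = 1.380, G_1 = 10^(19.2/10) = 83.18
  Stage 2: F_2 = 10^(6.13/10) = 4.102, G_2 = 10^(−4.15/10) = 0.3846
Friis cascade:
  F = 1.380 + (4.102 − 1)/83.18 = 1.418
NF = 10 log₁₀(1.418) = 1.52 dB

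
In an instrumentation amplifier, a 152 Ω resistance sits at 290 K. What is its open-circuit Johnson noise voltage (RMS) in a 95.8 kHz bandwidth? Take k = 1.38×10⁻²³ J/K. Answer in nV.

483 nV

V_n = √(4kTRB)
4kTRB = 4 × 1.38×10⁻²³ × 290 × 1.52×10² × 9.58×10⁴ = 2.33×10⁻¹³ V²
V_n = √(2.33×10⁻¹³) = 4.83×10⁻⁷ V = 483 nV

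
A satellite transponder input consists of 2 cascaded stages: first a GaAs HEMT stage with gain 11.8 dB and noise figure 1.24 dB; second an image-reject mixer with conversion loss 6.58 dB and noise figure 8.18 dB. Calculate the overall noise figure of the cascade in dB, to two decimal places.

2.30 dB

Convert to linear (a loss of L dB is a gain of −L dB): F_i = 10^(NF_i/10), G_i = 10^(G_i,dB/10)
  Stage 1: F_1 = 10^(1.24/10) = 1.330, G_1 = 10^(11.8/10) = 15.14
  Stage 2: F_2 = 10^(8.18/10) = 6.577, G_2 = 10^(−6.58/10) = 0.2198
Friis cascade:
  F = 1.330 + (6.577 − 1)/15.14 = 1.699
NF = 10 log₁₀(1.699) = 2.30 dB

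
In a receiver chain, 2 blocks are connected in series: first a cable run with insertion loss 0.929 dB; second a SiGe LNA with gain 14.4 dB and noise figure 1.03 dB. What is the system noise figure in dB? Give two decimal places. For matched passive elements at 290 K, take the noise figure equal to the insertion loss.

1.96 dB

Convert to linear (a loss of L dB is a gain of −L dB): F_i = 10^(NF_i/10), G_i = 10^(G_i,dB/10)
  Stage 1: F_1 = 10^(0.929/10) = 1.239, G_1 = 10^(−0.929/10) = 0.8074
  Stage 2: F_2 = 10^(1.03/10) = 1.268, G_2 = 10^(14.4/10) = 27.54
Friis cascade:
  F = 1.239 + (1.268 − 1)/0.8074 = 1.570
NF = 10 log₁₀(1.570) = 1.96 dB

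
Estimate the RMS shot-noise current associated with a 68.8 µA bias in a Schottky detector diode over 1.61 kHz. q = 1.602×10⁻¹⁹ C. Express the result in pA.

188 pA

I_n = √(2qI·B)
2qI·B = 2 × 1.602×10⁻¹⁹ × 6.88×10⁻⁵ × 1.61×10³ = 3.55×10⁻²⁰ A²
I_n = √(3.55×10⁻²⁰) = 1.88×10⁻¹⁰ A = 188 pA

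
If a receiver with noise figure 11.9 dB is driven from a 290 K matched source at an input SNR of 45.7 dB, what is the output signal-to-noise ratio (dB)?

By definition F = SNR_in/SNR_out, so in dB: SNR_out = SNR_in − NF
SNR_out = 45.7 − 11.9 = 33.8 dB

33.8 dB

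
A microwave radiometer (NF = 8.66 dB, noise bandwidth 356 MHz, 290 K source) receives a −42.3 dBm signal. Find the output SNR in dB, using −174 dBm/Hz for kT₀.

37.5 dB

Noise floor: N = −174 + 10 log₁₀(B) + NF
10 log₁₀(3.56×10⁸) = 85.51 dB
N = −174 + 85.51 + 8.66 = −79.83 dBm
SNR = P_sig − N = −42.3 − (−79.83) = 37.53 dB → 37.5 dB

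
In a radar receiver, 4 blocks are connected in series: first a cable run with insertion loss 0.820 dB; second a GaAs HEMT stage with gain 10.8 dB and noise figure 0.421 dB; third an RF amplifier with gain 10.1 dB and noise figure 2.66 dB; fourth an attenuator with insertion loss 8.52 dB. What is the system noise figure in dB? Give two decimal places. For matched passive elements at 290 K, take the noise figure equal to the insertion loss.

Convert to linear (a loss of L dB is a gain of −L dB): F_i = 10^(NF_i/10), G_i = 10^(G_i,dB/10)
  Stage 1: F_1 = 10^(0.820/10) = 1.208, G_1 = 10^(−0.820/10) = 0.8279
  Stage 2: F_2 = 10^(0.421/10) = 1.102, G_2 = 10^(10.8/10) = 12.02
  Stage 3: F_3 = 10^(2.66/10) = 1.845, G_3 = 10^(10.1/10) = 10.23
  Stage 4: F_4 = 10^(8.52/10) = 7.112, G_4 = 10^(−8.52/10) = 0.1406
Friis cascade:
  F = 1.208 + (1.102 − 1)/0.8279 + (1.845 − 1)/9.954 + (7.112 − 1)/101.9 = 1.476
NF = 10 log₁₀(1.476) = 1.69 dB

1.69 dB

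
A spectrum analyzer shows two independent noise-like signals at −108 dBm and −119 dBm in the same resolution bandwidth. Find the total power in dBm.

−107.7 dBm

Convert to linear, add, convert back:
P₁ = 1.58×10⁻¹⁴ W, P₂ = 1.26×10⁻¹⁵ W
P_tot = 1.71×10⁻¹⁴ W → 10 log₁₀(P_tot / 10⁻³) = −107.7 dBm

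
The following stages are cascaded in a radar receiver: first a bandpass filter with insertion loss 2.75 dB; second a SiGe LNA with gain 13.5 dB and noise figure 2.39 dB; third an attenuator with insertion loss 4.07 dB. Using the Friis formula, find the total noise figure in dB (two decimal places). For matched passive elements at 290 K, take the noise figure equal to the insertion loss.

Convert to linear (a loss of L dB is a gain of −L dB): F_i = 10^(NF_i/10), G_i = 10^(G_i,dB/10)
  Stage 1: F_1 = 10^(2.75/10) = 1.884, G_1 = 10^(−2.75/10) = 0.5309
  Stage 2: F_2 = 10^(2.39/10) = 1.734, G_2 = 10^(13.5/10) = 22.39
  Stage 3: F_3 = 10^(4.07/10) = 2.553, G_3 = 10^(−4.07/10) = 0.3917
Friis cascade:
  F = 1.884 + (1.734 − 1)/0.5309 + (2.553 − 1)/11.89 = 3.397
NF = 10 log₁₀(3.397) = 5.31 dB

5.31 dB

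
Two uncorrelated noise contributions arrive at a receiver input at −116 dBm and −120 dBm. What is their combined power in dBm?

Convert to linear, add, convert back:
P₁ = 2.51×10⁻¹⁵ W, P₂ = 1.00×10⁻¹⁵ W
P_tot = 3.51×10⁻¹⁵ W → 10 log₁₀(P_tot / 10⁻³) = −114.5 dBm

−114.5 dBm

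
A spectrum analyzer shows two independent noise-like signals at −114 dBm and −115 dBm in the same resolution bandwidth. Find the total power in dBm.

Convert to linear, add, convert back:
P₁ = 3.98×10⁻¹⁵ W, P₂ = 3.16×10⁻¹⁵ W
P_tot = 7.14×10⁻¹⁵ W → 10 log₁₀(P_tot / 10⁻³) = −111.5 dBm

−111.5 dBm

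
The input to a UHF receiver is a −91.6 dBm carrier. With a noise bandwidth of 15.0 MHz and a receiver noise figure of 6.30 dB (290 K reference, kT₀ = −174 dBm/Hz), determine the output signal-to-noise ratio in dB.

Noise floor: N = −174 + 10 log₁₀(B) + NF
10 log₁₀(1.50×10⁷) = 71.76 dB
N = −174 + 71.76 + 6.30 = −95.94 dBm
SNR = P_sig − N = −91.6 − (−95.94) = 4.34 dB → 4.3 dB

4.3 dB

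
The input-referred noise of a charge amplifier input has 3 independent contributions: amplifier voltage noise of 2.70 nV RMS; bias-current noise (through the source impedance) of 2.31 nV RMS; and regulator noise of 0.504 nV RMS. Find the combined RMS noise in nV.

Uncorrelated sources add in power (mean-square): V_tot = √(ΣV_i²)
V_tot = √[(2.70×10⁻⁹)² + (2.31×10⁻⁹)² + (5.04×10⁻¹⁰)²] = 3.59×10⁻⁹ V = 3.59 nV

3.59 nV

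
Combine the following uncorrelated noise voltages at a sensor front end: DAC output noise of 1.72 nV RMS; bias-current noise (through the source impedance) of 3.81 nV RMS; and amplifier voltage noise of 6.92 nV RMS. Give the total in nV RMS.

8.08 nV

Uncorrelated sources add in power (mean-square): V_tot = √(ΣV_i²)
V_tot = √[(1.72×10⁻⁹)² + (3.81×10⁻⁹)² + (6.92×10⁻⁹)²] = 8.08×10⁻⁹ V = 8.08 nV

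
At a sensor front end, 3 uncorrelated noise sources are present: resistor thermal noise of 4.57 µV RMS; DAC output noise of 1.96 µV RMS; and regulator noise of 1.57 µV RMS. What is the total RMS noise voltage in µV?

5.21 µV

Uncorrelated sources add in power (mean-square): V_tot = √(ΣV_i²)
V_tot = √[(4.57×10⁻⁶)² + (1.96×10⁻⁶)² + (1.57×10⁻⁶)²] = 5.21×10⁻⁶ V = 5.21 µV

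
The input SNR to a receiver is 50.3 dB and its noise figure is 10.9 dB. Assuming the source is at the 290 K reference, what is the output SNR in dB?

By definition F = SNR_in/SNR_out, so in dB: SNR_out = SNR_in − NF
SNR_out = 50.3 − 10.9 = 39.4 dB

39.4 dB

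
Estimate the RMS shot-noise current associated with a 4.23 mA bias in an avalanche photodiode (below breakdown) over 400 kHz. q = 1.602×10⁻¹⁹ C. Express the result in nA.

23.3 nA

I_n = √(2qI·B)
2qI·B = 2 × 1.602×10⁻¹⁹ × 4.23×10⁻³ × 4.00×10⁵ = 5.42×10⁻¹⁶ A²
I_n = √(5.42×10⁻¹⁶) = 2.33×10⁻⁸ A = 23.3 nA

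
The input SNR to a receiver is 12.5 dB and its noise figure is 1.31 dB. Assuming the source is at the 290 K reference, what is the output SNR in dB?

By definition F = SNR_in/SNR_out, so in dB: SNR_out = SNR_in − NF
SNR_out = 12.5 − 1.31 = 11.19 dB

11.19 dB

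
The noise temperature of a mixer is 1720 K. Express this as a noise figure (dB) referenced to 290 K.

F = 1 + T_e/T₀ = 1 + 1720/290 = 6.93103
NF = 10 log₁₀(6.93103) = 8.41 dB

8.41 dB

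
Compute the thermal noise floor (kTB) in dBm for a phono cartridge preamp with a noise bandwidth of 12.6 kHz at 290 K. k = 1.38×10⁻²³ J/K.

−133.0 dBm

P_n = kTB = 1.38×10⁻²³ × 290 × 1.26×10⁴ = 5.04×10⁻¹⁷ W
In dBm: 10 log₁₀(5.04×10⁻¹⁷ / 10⁻³) = −133.0 dBm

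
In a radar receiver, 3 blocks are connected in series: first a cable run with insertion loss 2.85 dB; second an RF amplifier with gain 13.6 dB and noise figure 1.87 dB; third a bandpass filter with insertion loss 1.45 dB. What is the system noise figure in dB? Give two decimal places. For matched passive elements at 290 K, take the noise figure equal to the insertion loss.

4.77 dB

Convert to linear (a loss of L dB is a gain of −L dB): F_i = 10^(NF_i/10), G_i = 10^(G_i,dB/10)
  Stage 1: F_1 = 10^(2.85/10) = 1.928, G_1 = 10^(−2.85/10) = 0.5188
  Stage 2: F_2 = 10^(1.87/10) = 1.538, G_2 = 10^(13.6/10) = 22.91
  Stage 3: F_3 = 10^(1.45/10) = 1.396, G_3 = 10^(−1.45/10) = 0.7161
Friis cascade:
  F = 1.928 + (1.538 − 1)/0.5188 + (1.396 − 1)/11.89 = 2.998
NF = 10 log₁₀(2.998) = 4.77 dB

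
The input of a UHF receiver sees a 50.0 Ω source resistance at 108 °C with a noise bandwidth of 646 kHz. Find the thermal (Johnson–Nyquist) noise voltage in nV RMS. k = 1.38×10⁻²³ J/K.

824 nV

T = 108 °C + 273.15 = 381.15 K
V_n = √(4kTRB)
4kTRB = 4 × 1.38×10⁻²³ × 381.15 × 5.00×10¹ × 6.46×10⁵ = 6.80×10⁻¹³ V²
V_n = √(6.80×10⁻¹³) = 8.24×10⁻⁷ V = 824 nV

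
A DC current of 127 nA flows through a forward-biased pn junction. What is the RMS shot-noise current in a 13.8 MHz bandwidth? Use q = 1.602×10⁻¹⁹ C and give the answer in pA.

I_n = √(2qI·B)
2qI·B = 2 × 1.602×10⁻¹⁹ × 1.27×10⁻⁷ × 1.38×10⁷ = 5.62×10⁻¹⁹ A²
I_n = √(5.62×10⁻¹⁹) = 7.49×10⁻¹⁰ A = 749 pA

749 pA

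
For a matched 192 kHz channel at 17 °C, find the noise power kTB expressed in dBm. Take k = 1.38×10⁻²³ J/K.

−121.1 dBm

T = 17 °C + 273.15 = 290.15 K
P_n = kTB = 1.38×10⁻²³ × 290.15 × 1.92×10⁵ = 7.69×10⁻¹⁶ W
In dBm: 10 log₁₀(7.69×10⁻¹⁶ / 10⁻³) = −121.1 dBm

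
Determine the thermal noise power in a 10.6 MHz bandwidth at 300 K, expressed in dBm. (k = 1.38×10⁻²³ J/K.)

P_n = kTB = 1.38×10⁻²³ × 300 × 1.06×10⁷ = 4.39×10⁻¹⁴ W
In dBm: 10 log₁₀(4.39×10⁻¹⁴ / 10⁻³) = −103.6 dBm

−103.6 dBm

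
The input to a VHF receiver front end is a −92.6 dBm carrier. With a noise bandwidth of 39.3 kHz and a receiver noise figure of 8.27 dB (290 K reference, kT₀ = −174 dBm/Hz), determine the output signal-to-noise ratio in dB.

27.2 dB

Noise floor: N = −174 + 10 log₁₀(B) + NF
10 log₁₀(3.93×10⁴) = 45.94 dB
N = −174 + 45.94 + 8.27 = −119.79 dBm
SNR = P_sig − N = −92.6 − (−119.79) = 27.19 dB → 27.2 dB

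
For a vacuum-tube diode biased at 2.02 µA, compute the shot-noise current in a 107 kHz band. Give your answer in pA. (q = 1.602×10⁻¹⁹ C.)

263 pA

I_n = √(2qI·B)
2qI·B = 2 × 1.602×10⁻¹⁹ × 2.02×10⁻⁶ × 1.07×10⁵ = 6.93×10⁻²⁰ A²
I_n = √(6.93×10⁻²⁰) = 2.63×10⁻¹⁰ A = 263 pA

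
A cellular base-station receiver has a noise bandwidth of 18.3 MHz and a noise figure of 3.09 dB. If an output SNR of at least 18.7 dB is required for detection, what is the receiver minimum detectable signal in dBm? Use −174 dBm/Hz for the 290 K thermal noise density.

Sensitivity = −174 + 10 log₁₀(B) + NF + SNR_min
= −174 + 72.62 + 3.09 + 18.7
= −79.59 dBm → −79.6 dBm

−79.6 dBm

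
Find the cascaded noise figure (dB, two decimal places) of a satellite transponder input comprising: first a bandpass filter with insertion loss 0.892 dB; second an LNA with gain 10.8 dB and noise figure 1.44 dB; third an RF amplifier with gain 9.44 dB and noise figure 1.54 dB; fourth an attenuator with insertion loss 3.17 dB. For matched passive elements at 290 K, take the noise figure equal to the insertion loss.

Convert to linear (a loss of L dB is a gain of −L dB): F_i = 10^(NF_i/10), G_i = 10^(G_i,dB/10)
  Stage 1: F_1 = 10^(0.892/10) = 1.228, G_1 = 10^(−0.892/10) = 0.8143
  Stage 2: F_2 = 10^(1.44/10) = 1.393, G_2 = 10^(10.8/10) = 12.02
  Stage 3: F_3 = 10^(1.54/10) = 1.426, G_3 = 10^(9.44/10) = 8.790
  Stage 4: F_4 = 10^(3.17/10) = 2.075, G_4 = 10^(−3.17/10) = 0.4819
Friis cascade:
  F = 1.228 + (1.393 − 1)/0.8143 + (1.426 − 1)/9.790 + (2.075 − 1)/86.06 = 1.767
NF = 10 log₁₀(1.767) = 2.47 dB

2.47 dB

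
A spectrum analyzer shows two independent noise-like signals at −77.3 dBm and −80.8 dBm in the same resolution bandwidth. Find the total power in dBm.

−75.7 dBm

Convert to linear, add, convert back:
P₁ = 1.86×10⁻¹¹ W, P₂ = 8.32×10⁻¹² W
P_tot = 2.69×10⁻¹¹ W → 10 log₁₀(P_tot / 10⁻³) = −75.7 dBm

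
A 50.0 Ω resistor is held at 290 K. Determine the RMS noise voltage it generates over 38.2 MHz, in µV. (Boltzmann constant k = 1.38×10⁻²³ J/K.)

5.53 µV

V_n = √(4kTRB)
4kTRB = 4 × 1.38×10⁻²³ × 290 × 5.00×10¹ × 3.82×10⁷ = 3.06×10⁻¹¹ V²
V_n = √(3.06×10⁻¹¹) = 5.53×10⁻⁶ V = 5.53 µV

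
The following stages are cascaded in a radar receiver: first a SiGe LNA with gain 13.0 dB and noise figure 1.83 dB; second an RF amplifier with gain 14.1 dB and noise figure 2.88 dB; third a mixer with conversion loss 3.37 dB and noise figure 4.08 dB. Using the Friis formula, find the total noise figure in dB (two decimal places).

Convert to linear (a loss of L dB is a gain of −L dB): F_i = 10^(NF_i/10), G_i = 10^(G_i,dB/10)
  Stage 1: F_1 = 10^(1.83/10) = 1.524, G_1 = 10^(13.0/10) = 19.95
  Stage 2: F_2 = 10^(2.88/10) = 1.941, G_2 = 10^(14.1/10) = 25.70
  Stage 3: F_3 = 10^(4.08/10) = 2.559, G_3 = 10^(−3.37/10) = 0.4603
Friis cascade:
  F = 1.524 + (1.941 − 1)/19.95 + (2.559 − 1)/512.9 = 1.574
NF = 10 log₁₀(1.574) = 1.97 dB

1.97 dB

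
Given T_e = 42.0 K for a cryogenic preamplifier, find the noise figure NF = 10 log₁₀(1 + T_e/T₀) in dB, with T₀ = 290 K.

0.587 dB

F = 1 + T_e/T₀ = 1 + 42.0/290 = 1.14483
NF = 10 log₁₀(1.14483) = 0.587 dB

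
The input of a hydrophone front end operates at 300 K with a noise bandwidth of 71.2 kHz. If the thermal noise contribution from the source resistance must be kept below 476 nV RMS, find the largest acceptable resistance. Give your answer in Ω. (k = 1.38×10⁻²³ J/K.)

192 Ω

Johnson–Nyquist: V_n = √(4kTRB) ⇒ R = V_n² / (4kTB)
4kTB = 4 × 1.38×10⁻²³ × 300 × 7.12×10⁴ = 1.18×10⁻¹⁵
R = (4.76×10⁻⁷)² / 1.18×10⁻¹⁵ = 1.92×10² Ω = 192 Ω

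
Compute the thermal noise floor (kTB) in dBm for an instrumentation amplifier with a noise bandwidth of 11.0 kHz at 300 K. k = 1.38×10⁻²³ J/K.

P_n = kTB = 1.38×10⁻²³ × 300 × 1.10×10⁴ = 4.55×10⁻¹⁷ W
In dBm: 10 log₁₀(4.55×10⁻¹⁷ / 10⁻³) = −133.4 dBm

−133.4 dBm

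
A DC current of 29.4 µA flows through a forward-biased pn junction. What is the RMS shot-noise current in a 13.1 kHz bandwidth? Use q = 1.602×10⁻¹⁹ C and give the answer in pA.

I_n = √(2qI·B)
2qI·B = 2 × 1.602×10⁻¹⁹ × 2.94×10⁻⁵ × 1.31×10⁴ = 1.23×10⁻¹⁹ A²
I_n = √(1.23×10⁻¹⁹) = 3.51×10⁻¹⁰ A = 351 pA

351 pA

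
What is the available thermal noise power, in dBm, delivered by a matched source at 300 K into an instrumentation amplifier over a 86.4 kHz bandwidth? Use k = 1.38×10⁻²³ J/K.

−124.5 dBm

P_n = kTB = 1.38×10⁻²³ × 300 × 8.64×10⁴ = 3.58×10⁻¹⁶ W
In dBm: 10 log₁₀(3.58×10⁻¹⁶ / 10⁻³) = −124.5 dBm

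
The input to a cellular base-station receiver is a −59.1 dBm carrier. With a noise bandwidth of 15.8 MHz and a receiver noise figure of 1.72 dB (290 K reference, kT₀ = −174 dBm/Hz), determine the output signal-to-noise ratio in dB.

41.2 dB

Noise floor: N = −174 + 10 log₁₀(B) + NF
10 log₁₀(1.58×10⁷) = 71.99 dB
N = −174 + 71.99 + 1.72 = −100.29 dBm
SNR = P_sig − N = −59.1 − (−100.29) = 41.19 dB → 41.2 dB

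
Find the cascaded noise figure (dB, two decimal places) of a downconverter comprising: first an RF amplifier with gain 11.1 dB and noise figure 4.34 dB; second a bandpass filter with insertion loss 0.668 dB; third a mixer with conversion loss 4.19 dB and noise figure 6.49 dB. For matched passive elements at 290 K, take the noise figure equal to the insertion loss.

4.83 dB

Convert to linear (a loss of L dB is a gain of −L dB): F_i = 10^(NF_i/10), G_i = 10^(G_i,dB/10)
  Stage 1: F_1 = 10^(4.34/10) = 2.716, G_1 = 10^(11.1/10) = 12.88
  Stage 2: F_2 = 10^(0.668/10) = 1.166, G_2 = 10^(−0.668/10) = 0.8574
  Stage 3: F_3 = 10^(6.49/10) = 4.457, G_3 = 10^(−4.19/10) = 0.3811
Friis cascade:
  F = 2.716 + (1.166 − 1)/12.88 + (4.457 − 1)/11.05 = 3.042
NF = 10 log₁₀(3.042) = 4.83 dB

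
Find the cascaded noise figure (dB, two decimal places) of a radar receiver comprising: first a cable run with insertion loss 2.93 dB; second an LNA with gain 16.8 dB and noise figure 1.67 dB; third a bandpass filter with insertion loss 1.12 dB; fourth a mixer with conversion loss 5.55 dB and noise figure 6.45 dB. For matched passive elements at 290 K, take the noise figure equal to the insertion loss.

Convert to linear (a loss of L dB is a gain of −L dB): F_i = 10^(NF_i/10), G_i = 10^(G_i,dB/10)
  Stage 1: F_1 = 10^(2.93/10) = 1.963, G_1 = 10^(−2.93/10) = 0.5093
  Stage 2: F_2 = 10^(1.67/10) = 1.469, G_2 = 10^(16.8/10) = 47.86
  Stage 3: F_3 = 10^(1.12/10) = 1.294, G_3 = 10^(−1.12/10) = 0.7727
  Stage 4: F_4 = 10^(6.45/10) = 4.416, G_4 = 10^(−5.55/10) = 0.2786
Friis cascade:
  F = 1.963 + (1.469 − 1)/0.5093 + (1.294 − 1)/24.38 + (4.416 − 1)/18.84 = 3.077
NF = 10 log₁₀(3.077) = 4.88 dB

4.88 dB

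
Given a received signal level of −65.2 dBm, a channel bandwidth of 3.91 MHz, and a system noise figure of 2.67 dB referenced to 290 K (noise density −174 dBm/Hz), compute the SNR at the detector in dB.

40.2 dB

Noise floor: N = −174 + 10 log₁₀(B) + NF
10 log₁₀(3.91×10⁶) = 65.92 dB
N = −174 + 65.92 + 2.67 = −105.41 dBm
SNR = P_sig − N = −65.2 − (−105.41) = 40.21 dB → 40.2 dB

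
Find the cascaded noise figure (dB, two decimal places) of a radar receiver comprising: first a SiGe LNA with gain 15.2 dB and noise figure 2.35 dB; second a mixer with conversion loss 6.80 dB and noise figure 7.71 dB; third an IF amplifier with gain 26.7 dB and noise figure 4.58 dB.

3.30 dB

Convert to linear (a loss of L dB is a gain of −L dB): F_i = 10^(NF_i/10), G_i = 10^(G_i,dB/10)
  Stage 1: F_1 = 10^(2.35/10) = 1.718, G_1 = 10^(15.2/10) = 33.11
  Stage 2: F_2 = 10^(7.71/10) = 5.902, G_2 = 10^(−6.80/10) = 0.2089
  Stage 3: F_3 = 10^(4.58/10) = 2.871, G_3 = 10^(26.7/10) = 467.7
Friis cascade:
  F = 1.718 + (5.902 − 1)/33.11 + (2.871 − 1)/6.918 = 2.136
NF = 10 log₁₀(2.136) = 3.30 dB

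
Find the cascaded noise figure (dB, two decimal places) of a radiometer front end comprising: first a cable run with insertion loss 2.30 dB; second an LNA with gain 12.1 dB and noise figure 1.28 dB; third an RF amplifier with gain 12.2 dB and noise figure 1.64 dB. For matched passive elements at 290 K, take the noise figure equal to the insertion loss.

3.67 dB

Convert to linear (a loss of L dB is a gain of −L dB): F_i = 10^(NF_i/10), G_i = 10^(G_i,dB/10)
  Stage 1: F_1 = 10^(2.30/10) = 1.698, G_1 = 10^(−2.30/10) = 0.5888
  Stage 2: F_2 = 10^(1.28/10) = 1.343, G_2 = 10^(12.1/10) = 16.22
  Stage 3: F_3 = 10^(1.64/10) = 1.459, G_3 = 10^(12.2/10) = 16.60
Friis cascade:
  F = 1.698 + (1.343 − 1)/0.5888 + (1.459 − 1)/9.550 = 2.328
NF = 10 log₁₀(2.328) = 3.67 dB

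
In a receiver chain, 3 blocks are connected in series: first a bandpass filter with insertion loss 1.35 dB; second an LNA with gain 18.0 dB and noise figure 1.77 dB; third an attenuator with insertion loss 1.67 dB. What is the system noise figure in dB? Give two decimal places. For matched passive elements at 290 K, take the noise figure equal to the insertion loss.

Convert to linear (a loss of L dB is a gain of −L dB): F_i = 10^(NF_i/10), G_i = 10^(G_i,dB/10)
  Stage 1: F_1 = 10^(1.35/10) = 1.365, G_1 = 10^(−1.35/10) = 0.7328
  Stage 2: F_2 = 10^(1.77/10) = 1.503, G_2 = 10^(18.0/10) = 63.10
  Stage 3: F_3 = 10^(1.67/10) = 1.469, G_3 = 10^(−1.67/10) = 0.6808
Friis cascade:
  F = 1.365 + (1.503 − 1)/0.7328 + (1.469 − 1)/46.24 = 2.061
NF = 10 log₁₀(2.061) = 3.14 dB

3.14 dB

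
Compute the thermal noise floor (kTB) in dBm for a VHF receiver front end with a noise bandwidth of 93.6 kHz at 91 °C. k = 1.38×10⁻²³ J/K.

−123.3 dBm

T = 91 °C + 273.15 = 364.15 K
P_n = kTB = 1.38×10⁻²³ × 364.15 × 9.36×10⁴ = 4.70×10⁻¹⁶ W
In dBm: 10 log₁₀(4.70×10⁻¹⁶ / 10⁻³) = −123.3 dBm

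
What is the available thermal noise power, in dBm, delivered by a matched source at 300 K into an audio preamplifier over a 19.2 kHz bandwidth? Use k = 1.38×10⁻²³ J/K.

P_n = kTB = 1.38×10⁻²³ × 300 × 1.92×10⁴ = 7.95×10⁻¹⁷ W
In dBm: 10 log₁₀(7.95×10⁻¹⁷ / 10⁻³) = −131.0 dBm

−131.0 dBm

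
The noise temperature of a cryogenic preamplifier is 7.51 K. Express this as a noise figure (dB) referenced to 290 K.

0.111 dB

F = 1 + T_e/T₀ = 1 + 7.51/290 = 1.0259
NF = 10 log₁₀(1.0259) = 0.111 dB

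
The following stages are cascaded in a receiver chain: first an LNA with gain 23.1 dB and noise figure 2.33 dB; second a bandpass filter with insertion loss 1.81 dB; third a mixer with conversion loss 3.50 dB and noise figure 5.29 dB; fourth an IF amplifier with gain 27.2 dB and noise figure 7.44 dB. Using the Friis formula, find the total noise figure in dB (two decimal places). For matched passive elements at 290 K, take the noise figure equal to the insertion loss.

2.57 dB

Convert to linear (a loss of L dB is a gain of −L dB): F_i = 10^(NF_i/10), G_i = 10^(G_i,dB/10)
  Stage 1: F_1 = 10^(2.33/10) = 1.710, G_1 = 10^(23.1/10) = 204.2
  Stage 2: F_2 = 10^(1.81/10) = 1.517, G_2 = 10^(−1.81/10) = 0.6592
  Stage 3: F_3 = 10^(5.29/10) = 3.381, G_3 = 10^(−3.50/10) = 0.4467
  Stage 4: F_4 = 10^(7.44/10) = 5.546, G_4 = 10^(27.2/10) = 524.8
Friis cascade:
  F = 1.710 + (1.517 − 1)/204.2 + (3.381 − 1)/134.6 + (5.546 − 1)/60.12 = 1.806
NF = 10 log₁₀(1.806) = 2.57 dB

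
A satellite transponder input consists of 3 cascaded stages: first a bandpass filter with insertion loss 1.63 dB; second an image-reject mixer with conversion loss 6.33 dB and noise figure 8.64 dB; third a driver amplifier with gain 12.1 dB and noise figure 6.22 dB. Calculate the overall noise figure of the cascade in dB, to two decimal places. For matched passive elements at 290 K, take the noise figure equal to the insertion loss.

14.85 dB

Convert to linear (a loss of L dB is a gain of −L dB): F_i = 10^(NF_i/10), G_i = 10^(G_i,dB/10)
  Stage 1: F_1 = 10^(1.63/10) = 1.455, G_1 = 10^(−1.63/10) = 0.6871
  Stage 2: F_2 = 10^(8.64/10) = 7.311, G_2 = 10^(−6.33/10) = 0.2328
  Stage 3: F_3 = 10^(6.22/10) = 4.188, G_3 = 10^(12.1/10) = 16.22
Friis cascade:
  F = 1.455 + (7.311 − 1)/0.6871 + (4.188 − 1)/0.1600 = 30.57
NF = 10 log₁₀(30.57) = 14.85 dB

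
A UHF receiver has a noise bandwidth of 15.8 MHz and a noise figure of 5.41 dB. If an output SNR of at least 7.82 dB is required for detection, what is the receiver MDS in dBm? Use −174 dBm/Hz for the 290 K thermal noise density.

−88.8 dBm

Sensitivity = −174 + 10 log₁₀(B) + NF + SNR_min
= −174 + 71.99 + 5.41 + 7.82
= −88.78 dBm → −88.8 dBm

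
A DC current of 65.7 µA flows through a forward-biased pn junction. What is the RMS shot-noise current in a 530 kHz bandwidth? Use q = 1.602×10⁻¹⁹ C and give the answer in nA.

I_n = √(2qI·B)
2qI·B = 2 × 1.602×10⁻¹⁹ × 6.57×10⁻⁵ × 5.30×10⁵ = 1.12×10⁻¹⁷ A²
I_n = √(1.12×10⁻¹⁷) = 3.34×10⁻⁹ A = 3.34 nA

3.34 nA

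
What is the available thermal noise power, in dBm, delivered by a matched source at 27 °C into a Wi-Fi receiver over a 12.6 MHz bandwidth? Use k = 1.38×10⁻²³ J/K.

T = 27 °C + 273.15 = 300.15 K
P_n = kTB = 1.38×10⁻²³ × 300.15 × 1.26×10⁷ = 5.22×10⁻¹⁴ W
In dBm: 10 log₁₀(5.22×10⁻¹⁴ / 10⁻³) = −102.8 dBm

−102.8 dBm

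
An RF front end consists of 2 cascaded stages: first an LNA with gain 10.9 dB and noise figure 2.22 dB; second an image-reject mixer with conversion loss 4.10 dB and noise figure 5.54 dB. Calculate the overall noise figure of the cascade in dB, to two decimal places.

Convert to linear (a loss of L dB is a gain of −L dB): F_i = 10^(NF_i/10), G_i = 10^(G_i,dB/10)
  Stage 1: F_1 = 10^(2.22/10) = 1.667, G_1 = 10^(10.9/10) = 12.30
  Stage 2: F_2 = 10^(5.54/10) = 3.581, G_2 = 10^(−4.10/10) = 0.3890
Friis cascade:
  F = 1.667 + (3.581 − 1)/12.30 = 1.877
NF = 10 log₁₀(1.877) = 2.73 dB

2.73 dB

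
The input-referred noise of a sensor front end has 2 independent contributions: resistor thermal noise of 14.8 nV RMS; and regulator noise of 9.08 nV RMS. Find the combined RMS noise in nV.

Uncorrelated sources add in power (mean-square): V_tot = √(ΣV_i²)
V_tot = √[(1.48×10⁻⁸)² + (9.08×10⁻⁹)²] = 1.74×10⁻⁸ V = 17.4 nV

17.4 nV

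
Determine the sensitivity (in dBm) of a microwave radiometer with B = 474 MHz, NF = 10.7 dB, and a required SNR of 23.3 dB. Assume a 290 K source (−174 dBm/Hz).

−53.2 dBm

Sensitivity = −174 + 10 log₁₀(B) + NF + SNR_min
= −174 + 86.76 + 10.7 + 23.3
= −53.24 dBm → −53.2 dBm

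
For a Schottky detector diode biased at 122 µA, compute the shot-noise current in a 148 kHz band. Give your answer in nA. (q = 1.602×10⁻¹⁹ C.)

I_n = √(2qI·B)
2qI·B = 2 × 1.602×10⁻¹⁹ × 1.22×10⁻⁴ × 1.48×10⁵ = 5.79×10⁻¹⁸ A²
I_n = √(5.79×10⁻¹⁸) = 2.41×10⁻⁹ A = 2.41 nA

2.41 nA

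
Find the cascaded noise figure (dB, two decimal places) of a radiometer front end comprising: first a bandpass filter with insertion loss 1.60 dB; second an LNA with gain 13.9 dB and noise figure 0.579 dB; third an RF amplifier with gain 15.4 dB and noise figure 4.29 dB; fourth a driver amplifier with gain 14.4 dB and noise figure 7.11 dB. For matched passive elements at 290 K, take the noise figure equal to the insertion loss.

Convert to linear (a loss of L dB is a gain of −L dB): F_i = 10^(NF_i/10), G_i = 10^(G_i,dB/10)
  Stage 1: F_1 = 10^(1.60/10) = 1.445, G_1 = 10^(−1.60/10) = 0.6918
  Stage 2: F_2 = 10^(0.579/10) = 1.143, G_2 = 10^(13.9/10) = 24.55
  Stage 3: F_3 = 10^(4.29/10) = 2.685, G_3 = 10^(15.4/10) = 34.67
  Stage 4: F_4 = 10^(7.11/10) = 5.140, G_4 = 10^(14.4/10) = 27.54
Friis cascade:
  F = 1.445 + (1.143 − 1)/0.6918 + (2.685 − 1)/16.98 + (5.140 − 1)/588.8 = 1.758
NF = 10 log₁₀(1.758) = 2.45 dB

2.45 dB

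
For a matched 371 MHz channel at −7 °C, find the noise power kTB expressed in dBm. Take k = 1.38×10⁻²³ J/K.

−88.7 dBm

T = −7 °C + 273.15 = 266.15 K
P_n = kTB = 1.38×10⁻²³ × 266.15 × 3.71×10⁸ = 1.36×10⁻¹² W
In dBm: 10 log₁₀(1.36×10⁻¹² / 10⁻³) = −88.7 dBm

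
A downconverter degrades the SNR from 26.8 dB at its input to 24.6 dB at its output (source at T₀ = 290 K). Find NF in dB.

2.2 dB

NF (dB) = SNR_in(dB) − SNR_out(dB) when the source is at T₀
NF = 26.8 − 24.6 = 2.2 dB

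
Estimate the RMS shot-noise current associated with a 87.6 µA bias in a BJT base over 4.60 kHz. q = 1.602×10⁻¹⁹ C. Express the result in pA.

I_n = √(2qI·B)
2qI·B = 2 × 1.602×10⁻¹⁹ × 8.76×10⁻⁵ × 4.60×10³ = 1.29×10⁻¹⁹ A²
I_n = √(1.29×10⁻¹⁹) = 3.59×10⁻¹⁰ A = 359 pA

359 pA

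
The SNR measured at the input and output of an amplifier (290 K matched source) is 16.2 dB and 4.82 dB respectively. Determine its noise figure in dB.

NF (dB) = SNR_in(dB) − SNR_out(dB) when the source is at T₀
NF = 16.2 − 4.82 = 11.38 dB

11.38 dB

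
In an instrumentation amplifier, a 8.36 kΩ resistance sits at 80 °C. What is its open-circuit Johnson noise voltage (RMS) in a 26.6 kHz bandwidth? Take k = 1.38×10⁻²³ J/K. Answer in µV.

2.08 µV

T = 80 °C + 273.15 = 353.15 K
V_n = √(4kTRB)
4kTRB = 4 × 1.38×10⁻²³ × 353.15 × 8.36×10³ × 2.66×10⁴ = 4.33×10⁻¹² V²
V_n = √(4.33×10⁻¹²) = 2.08×10⁻⁶ V = 2.08 µV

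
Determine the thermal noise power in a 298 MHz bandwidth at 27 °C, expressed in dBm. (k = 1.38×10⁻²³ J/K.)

T = 27 °C + 273.15 = 300.15 K
P_n = kTB = 1.38×10⁻²³ × 300.15 × 2.98×10⁸ = 1.23×10⁻¹² W
In dBm: 10 log₁₀(1.23×10⁻¹² / 10⁻³) = −89.1 dBm

−89.1 dBm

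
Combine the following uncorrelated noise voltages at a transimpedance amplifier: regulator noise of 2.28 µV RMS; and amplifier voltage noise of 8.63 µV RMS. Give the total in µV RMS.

Uncorrelated sources add in power (mean-square): V_tot = √(ΣV_i²)
V_tot = √[(2.28×10⁻⁶)² + (8.63×10⁻⁶)²] = 8.93×10⁻⁶ V = 8.93 µV

8.93 µV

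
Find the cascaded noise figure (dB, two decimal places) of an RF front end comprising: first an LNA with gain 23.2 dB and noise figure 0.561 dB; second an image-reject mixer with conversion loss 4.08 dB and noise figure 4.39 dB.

0.59 dB

Convert to linear (a loss of L dB is a gain of −L dB): F_i = 10^(NF_i/10), G_i = 10^(G_i,dB/10)
  Stage 1: F_1 = 10^(0.561/10) = 1.138, G_1 = 10^(23.2/10) = 208.9
  Stage 2: F_2 = 10^(4.39/10) = 2.748, G_2 = 10^(−4.08/10) = 0.3908
Friis cascade:
  F = 1.138 + (2.748 − 1)/208.9 = 1.146
NF = 10 log₁₀(1.146) = 0.59 dB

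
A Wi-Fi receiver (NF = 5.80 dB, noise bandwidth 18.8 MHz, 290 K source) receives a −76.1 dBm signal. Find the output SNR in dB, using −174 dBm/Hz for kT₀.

19.4 dB

Noise floor: N = −174 + 10 log₁₀(B) + NF
10 log₁₀(1.88×10⁷) = 72.74 dB
N = −174 + 72.74 + 5.80 = −95.46 dBm
SNR = P_sig − N = −76.1 − (−95.46) = 19.36 dB → 19.4 dB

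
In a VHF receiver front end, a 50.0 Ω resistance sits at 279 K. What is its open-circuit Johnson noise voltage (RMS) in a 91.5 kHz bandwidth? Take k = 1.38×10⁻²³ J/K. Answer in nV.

265 nV

V_n = √(4kTRB)
4kTRB = 4 × 1.38×10⁻²³ × 279 × 5.00×10¹ × 9.15×10⁴ = 7.05×10⁻¹⁴ V²
V_n = √(7.05×10⁻¹⁴) = 2.65×10⁻⁷ V = 265 nV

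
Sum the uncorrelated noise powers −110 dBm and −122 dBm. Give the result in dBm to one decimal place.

−109.7 dBm

Convert to linear, add, convert back:
P₁ = 1.00×10⁻¹⁴ W, P₂ = 6.31×10⁻¹⁶ W
P_tot = 1.06×10⁻¹⁴ W → 10 log₁₀(P_tot / 10⁻³) = −109.7 dBm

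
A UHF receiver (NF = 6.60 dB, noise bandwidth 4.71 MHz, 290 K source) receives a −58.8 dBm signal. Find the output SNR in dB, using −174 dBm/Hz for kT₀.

Noise floor: N = −174 + 10 log₁₀(B) + NF
10 log₁₀(4.71×10⁶) = 66.73 dB
N = −174 + 66.73 + 6.60 = −100.67 dBm
SNR = P_sig − N = −58.8 − (−100.67) = 41.87 dB → 41.9 dB

41.9 dB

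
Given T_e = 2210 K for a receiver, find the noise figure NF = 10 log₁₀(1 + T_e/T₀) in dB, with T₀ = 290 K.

F = 1 + T_e/T₀ = 1 + 2210/290 = 8.62069
NF = 10 log₁₀(8.62069) = 9.36 dB

9.36 dB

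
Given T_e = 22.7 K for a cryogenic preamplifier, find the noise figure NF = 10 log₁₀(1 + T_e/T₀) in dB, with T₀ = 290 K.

F = 1 + T_e/T₀ = 1 + 22.7/290 = 1.07828
NF = 10 log₁₀(1.07828) = 0.327 dB

0.327 dB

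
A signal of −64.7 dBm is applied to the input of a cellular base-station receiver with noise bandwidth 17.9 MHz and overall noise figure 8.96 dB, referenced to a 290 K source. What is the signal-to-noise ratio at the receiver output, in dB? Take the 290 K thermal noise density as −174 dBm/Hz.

27.8 dB

Noise floor: N = −174 + 10 log₁₀(B) + NF
10 log₁₀(1.79×10⁷) = 72.53 dB
N = −174 + 72.53 + 8.96 = −92.51 dBm
SNR = P_sig − N = −64.7 − (−92.51) = 27.81 dB → 27.8 dB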